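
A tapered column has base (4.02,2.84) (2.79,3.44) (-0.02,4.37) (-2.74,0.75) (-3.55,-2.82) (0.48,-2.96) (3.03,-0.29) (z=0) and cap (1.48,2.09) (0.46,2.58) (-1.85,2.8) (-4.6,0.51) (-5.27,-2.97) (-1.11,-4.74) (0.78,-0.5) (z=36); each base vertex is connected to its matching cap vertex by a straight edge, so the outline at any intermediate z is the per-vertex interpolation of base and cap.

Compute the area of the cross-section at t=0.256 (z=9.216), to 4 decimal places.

Area at t=0.256: 34.7683

Cross-section at t=0.256: each vertex is (1-t)·p0[i] + t·p1[i].
  v1: (1-0.256)·(4.02,2.84) + 0.256·(1.48,2.09) = (3.3698,2.6480)
  v2: (1-0.256)·(2.79,3.44) + 0.256·(0.46,2.58) = (2.1935,3.2198)
  v3: (1-0.256)·(-0.02,4.37) + 0.256·(-1.85,2.8) = (-0.4885,3.9681)
  v4: (1-0.256)·(-2.74,0.75) + 0.256·(-4.6,0.51) = (-3.2162,0.6886)
  v5: (1-0.256)·(-3.55,-2.82) + 0.256·(-5.27,-2.97) = (-3.9903,-2.8584)
  v6: (1-0.256)·(0.48,-2.96) + 0.256·(-1.11,-4.74) = (0.0730,-3.4157)
  v7: (1-0.256)·(3.03,-0.29) + 0.256·(0.78,-0.5) = (2.4540,-0.3438)
Shoelace sum Σ(x_i·y_{i+1} − x_{i+1}·y_i):
  i=1: 3.3698·3.2198 − 2.1935·2.6480 = +5.0416 (running +5.0416)
  i=2: 2.1935·3.9681 − -0.4885·3.2198 = +10.2769 (running +15.3185)
  i=3: -0.4885·0.6886 − -3.2162·3.9681 = +12.4256 (running +27.7442)
  i=4: -3.2162·-2.8584 − -3.9903·0.6886 = +11.9406 (running +39.6848)
  i=5: -3.9903·-3.4157 − 0.0730·-2.8584 = +13.8382 (running +53.5230)
  i=6: 0.0730·-0.3438 − 2.4540·-3.4157 = +8.3570 (running +61.8800)
  i=7: 2.4540·2.6480 − 3.3698·-0.3438 = +7.6566 (running +69.5366)
Area = |Σ|/2 = |69.5366|/2 = 34.7683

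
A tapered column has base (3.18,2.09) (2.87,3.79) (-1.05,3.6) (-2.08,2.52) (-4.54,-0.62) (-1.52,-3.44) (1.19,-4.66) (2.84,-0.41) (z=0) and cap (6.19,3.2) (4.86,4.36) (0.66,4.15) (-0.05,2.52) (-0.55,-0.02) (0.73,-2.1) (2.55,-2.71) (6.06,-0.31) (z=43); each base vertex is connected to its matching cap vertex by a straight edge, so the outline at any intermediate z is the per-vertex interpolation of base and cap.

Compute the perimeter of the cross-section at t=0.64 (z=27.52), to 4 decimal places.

Cross-section at t=0.64: each vertex is (1-t)·p0[i] + t·p1[i].
  v1: (1-0.64)·(3.18,2.09) + 0.64·(6.19,3.2) = (5.1064,2.8004)
  v2: (1-0.64)·(2.87,3.79) + 0.64·(4.86,4.36) = (4.1436,4.1548)
  v3: (1-0.64)·(-1.05,3.6) + 0.64·(0.66,4.15) = (0.0444,3.9520)
  v4: (1-0.64)·(-2.08,2.52) + 0.64·(-0.05,2.52) = (-0.7808,2.5200)
  v5: (1-0.64)·(-4.54,-0.62) + 0.64·(-0.55,-0.02) = (-1.9864,-0.2360)
  v6: (1-0.64)·(-1.52,-3.44) + 0.64·(0.73,-2.1) = (-0.0800,-2.5824)
  v7: (1-0.64)·(1.19,-4.66) + 0.64·(2.55,-2.71) = (2.0604,-3.4120)
  v8: (1-0.64)·(2.84,-0.41) + 0.64·(6.06,-0.31) = (4.9008,-0.3460)
Perimeter = Σ |v_{i+1} − v_i|:
  edge 1→2: √(-0.9628² + 1.3544²) = 1.6617 (running 1.6617)
  edge 2→3: √(-4.0992² + -0.2028²) = 4.1042 (running 5.7660)
  edge 3→4: √(-0.8252² + -1.4320²) = 1.6527 (running 7.4187)
  edge 4→5: √(-1.2056² + -2.7560²) = 3.0082 (running 10.4269)
  edge 5→6: √(1.9064² + -2.3464²) = 3.0232 (running 13.4501)
  edge 6→7: √(2.1404² + -0.8296²) = 2.2955 (running 15.7456)
  edge 7→8: √(2.8404² + 3.0660²) = 4.1795 (running 19.9251)
  edge 8→1: √(0.2056² + 3.1464²) = 3.1531 (running 23.0783)
Perimeter = 23.0783

Perimeter at t=0.64: 23.0783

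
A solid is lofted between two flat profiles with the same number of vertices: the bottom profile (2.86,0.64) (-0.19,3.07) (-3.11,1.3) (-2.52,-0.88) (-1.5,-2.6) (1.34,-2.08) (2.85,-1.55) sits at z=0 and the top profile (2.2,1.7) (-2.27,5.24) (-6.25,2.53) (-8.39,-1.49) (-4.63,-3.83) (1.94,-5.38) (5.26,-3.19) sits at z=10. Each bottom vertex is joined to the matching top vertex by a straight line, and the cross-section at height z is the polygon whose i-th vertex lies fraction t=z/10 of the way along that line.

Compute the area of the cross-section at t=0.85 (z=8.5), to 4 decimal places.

Cross-section at t=0.85: each vertex is (1-t)·p0[i] + t·p1[i].
  v1: (1-0.85)·(2.86,0.64) + 0.85·(2.2,1.7) = (2.2990,1.5410)
  v2: (1-0.85)·(-0.19,3.07) + 0.85·(-2.27,5.24) = (-1.9580,4.9145)
  v3: (1-0.85)·(-3.11,1.3) + 0.85·(-6.25,2.53) = (-5.7790,2.3455)
  v4: (1-0.85)·(-2.52,-0.88) + 0.85·(-8.39,-1.49) = (-7.5095,-1.3985)
  v5: (1-0.85)·(-1.5,-2.6) + 0.85·(-4.63,-3.83) = (-4.1605,-3.6455)
  v6: (1-0.85)·(1.34,-2.08) + 0.85·(1.94,-5.38) = (1.8500,-4.8850)
  v7: (1-0.85)·(2.85,-1.55) + 0.85·(5.26,-3.19) = (4.8985,-2.9440)
Shoelace sum Σ(x_i·y_{i+1} − x_{i+1}·y_i):
  i=1: 2.2990·4.9145 − -1.9580·1.5410 = +14.3157 (running +14.3157)
  i=2: -1.9580·2.3455 − -5.7790·4.9145 = +23.8084 (running +38.1241)
  i=3: -5.7790·-1.3985 − -7.5095·2.3455 = +25.6955 (running +63.8196)
  i=4: -7.5095·-3.6455 − -4.1605·-1.3985 = +21.5574 (running +85.3770)
  i=5: -4.1605·-4.8850 − 1.8500·-3.6455 = +27.0682 (running +112.4452)
  i=6: 1.8500·-2.9440 − 4.8985·-4.8850 = +18.4828 (running +130.9280)
  i=7: 4.8985·1.5410 − 2.2990·-2.9440 = +14.3168 (running +145.2448)
Area = |Σ|/2 = |145.2448|/2 = 72.6224

Area at t=0.85: 72.6224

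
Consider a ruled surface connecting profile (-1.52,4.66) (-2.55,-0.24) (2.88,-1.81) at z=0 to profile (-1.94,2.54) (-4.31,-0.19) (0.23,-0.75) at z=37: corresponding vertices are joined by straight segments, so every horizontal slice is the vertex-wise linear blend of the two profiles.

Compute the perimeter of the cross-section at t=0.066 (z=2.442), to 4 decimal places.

Cross-section at t=0.066: each vertex is (1-t)·p0[i] + t·p1[i].
  v1: (1-0.066)·(-1.52,4.66) + 0.066·(-1.94,2.54) = (-1.5477,4.5201)
  v2: (1-0.066)·(-2.55,-0.24) + 0.066·(-4.31,-0.19) = (-2.6662,-0.2367)
  v3: (1-0.066)·(2.88,-1.81) + 0.066·(0.23,-0.75) = (2.7051,-1.7400)
Perimeter = Σ |v_{i+1} − v_i|:
  edge 1→2: √(-1.1184² + -4.7568²) = 4.8865 (running 4.8865)
  edge 2→3: √(5.3713² + -1.5033²) = 5.5777 (running 10.4642)
  edge 3→1: √(-4.2528² + 6.2601²) = 7.5681 (running 18.0322)
Perimeter = 18.0322

Perimeter at t=0.066: 18.0322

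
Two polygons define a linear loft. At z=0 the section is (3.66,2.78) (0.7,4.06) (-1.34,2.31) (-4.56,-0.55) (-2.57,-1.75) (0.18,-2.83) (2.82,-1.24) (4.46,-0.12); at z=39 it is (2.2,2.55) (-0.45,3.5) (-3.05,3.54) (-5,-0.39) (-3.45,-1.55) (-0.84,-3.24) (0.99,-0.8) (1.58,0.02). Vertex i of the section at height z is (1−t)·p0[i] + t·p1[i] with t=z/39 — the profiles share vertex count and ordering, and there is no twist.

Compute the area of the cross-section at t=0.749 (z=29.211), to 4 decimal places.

Area at t=0.749: 32.2694

Cross-section at t=0.749: each vertex is (1-t)·p0[i] + t·p1[i].
  v1: (1-0.749)·(3.66,2.78) + 0.749·(2.2,2.55) = (2.5665,2.6077)
  v2: (1-0.749)·(0.7,4.06) + 0.749·(-0.45,3.5) = (-0.1614,3.6406)
  v3: (1-0.749)·(-1.34,2.31) + 0.749·(-3.05,3.54) = (-2.6208,3.2313)
  v4: (1-0.749)·(-4.56,-0.55) + 0.749·(-5,-0.39) = (-4.8896,-0.4302)
  v5: (1-0.749)·(-2.57,-1.75) + 0.749·(-3.45,-1.55) = (-3.2291,-1.6002)
  v6: (1-0.749)·(0.18,-2.83) + 0.749·(-0.84,-3.24) = (-0.5840,-3.1371)
  v7: (1-0.749)·(2.82,-1.24) + 0.749·(0.99,-0.8) = (1.4493,-0.9104)
  v8: (1-0.749)·(4.46,-0.12) + 0.749·(1.58,0.02) = (2.3029,-0.0151)
Shoelace sum Σ(x_i·y_{i+1} − x_{i+1}·y_i):
  i=1: 2.5665·3.6406 − -0.1614·2.6077 = +9.7641 (running +9.7641)
  i=2: -0.1614·3.2313 − -2.6208·3.6406 = +9.0198 (running +18.7839)
  i=3: -2.6208·-0.4302 − -4.8896·3.2313 = +16.9268 (running +35.7107)
  i=4: -4.8896·-1.6002 − -3.2291·-0.4302 = +6.4352 (running +42.1460)
  i=5: -3.2291·-3.1371 − -0.5840·-1.6002 = +9.1956 (running +51.3415)
  i=6: -0.5840·-0.9104 − 1.4493·-3.1371 = +5.0784 (running +56.4199)
  i=7: 1.4493·-0.0151 − 2.3029·-0.9104 = +2.0747 (running +58.4946)
  i=8: 2.3029·2.6077 − 2.5665·-0.0151 = +6.0441 (running +64.5387)
Area = |Σ|/2 = |64.5387|/2 = 32.2694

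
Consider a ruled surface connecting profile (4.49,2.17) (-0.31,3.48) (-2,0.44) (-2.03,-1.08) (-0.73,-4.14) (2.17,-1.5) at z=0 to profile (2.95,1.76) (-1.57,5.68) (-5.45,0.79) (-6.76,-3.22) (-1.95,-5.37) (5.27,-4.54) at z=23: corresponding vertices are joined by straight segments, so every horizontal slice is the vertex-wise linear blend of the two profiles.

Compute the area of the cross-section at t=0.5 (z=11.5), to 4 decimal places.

Cross-section at t=0.5: each vertex is (1-t)·p0[i] + t·p1[i].
  v1: (1-0.5)·(4.49,2.17) + 0.5·(2.95,1.76) = (3.7200,1.9650)
  v2: (1-0.5)·(-0.31,3.48) + 0.5·(-1.57,5.68) = (-0.9400,4.5800)
  v3: (1-0.5)·(-2,0.44) + 0.5·(-5.45,0.79) = (-3.7250,0.6150)
  v4: (1-0.5)·(-2.03,-1.08) + 0.5·(-6.76,-3.22) = (-4.3950,-2.1500)
  v5: (1-0.5)·(-0.73,-4.14) + 0.5·(-1.95,-5.37) = (-1.3400,-4.7550)
  v6: (1-0.5)·(2.17,-1.5) + 0.5·(5.27,-4.54) = (3.7200,-3.0200)
Shoelace sum Σ(x_i·y_{i+1} − x_{i+1}·y_i):
  i=1: 3.7200·4.5800 − -0.9400·1.9650 = +18.8847 (running +18.8847)
  i=2: -0.9400·0.6150 − -3.7250·4.5800 = +16.4824 (running +35.3671)
  i=3: -3.7250·-2.1500 − -4.3950·0.6150 = +10.7117 (running +46.0788)
  i=4: -4.3950·-4.7550 − -1.3400·-2.1500 = +18.0172 (running +64.0960)
  i=5: -1.3400·-3.0200 − 3.7200·-4.7550 = +21.7354 (running +85.8314)
  i=6: 3.7200·1.9650 − 3.7200·-3.0200 = +18.5442 (running +104.3756)
Area = |Σ|/2 = |104.3756|/2 = 52.1878

Area at t=0.5: 52.1878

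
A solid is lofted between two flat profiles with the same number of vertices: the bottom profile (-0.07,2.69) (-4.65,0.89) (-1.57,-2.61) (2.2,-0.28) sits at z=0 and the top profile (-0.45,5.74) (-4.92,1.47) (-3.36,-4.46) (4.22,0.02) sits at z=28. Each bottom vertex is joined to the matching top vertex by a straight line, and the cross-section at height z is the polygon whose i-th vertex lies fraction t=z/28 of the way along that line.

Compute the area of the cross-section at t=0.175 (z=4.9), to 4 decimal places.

Cross-section at t=0.175: each vertex is (1-t)·p0[i] + t·p1[i].
  v1: (1-0.175)·(-0.07,2.69) + 0.175·(-0.45,5.74) = (-0.1365,3.2237)
  v2: (1-0.175)·(-4.65,0.89) + 0.175·(-4.92,1.47) = (-4.6973,0.9915)
  v3: (1-0.175)·(-1.57,-2.61) + 0.175·(-3.36,-4.46) = (-1.8832,-2.9337)
  v4: (1-0.175)·(2.2,-0.28) + 0.175·(4.22,0.02) = (2.5535,-0.2275)
Shoelace sum Σ(x_i·y_{i+1} − x_{i+1}·y_i):
  i=1: -0.1365·0.9915 − -4.6973·3.2237 = +15.0074 (running +15.0074)
  i=2: -4.6973·-2.9337 − -1.8832·0.9915 = +15.6478 (running +30.6552)
  i=3: -1.8832·-0.2275 − 2.5535·-2.9337 = +7.9198 (running +38.5750)
  i=4: 2.5535·3.2237 − -0.1365·-0.2275 = +8.2008 (running +46.7758)
Area = |Σ|/2 = |46.7758|/2 = 23.3879

Area at t=0.175: 23.3879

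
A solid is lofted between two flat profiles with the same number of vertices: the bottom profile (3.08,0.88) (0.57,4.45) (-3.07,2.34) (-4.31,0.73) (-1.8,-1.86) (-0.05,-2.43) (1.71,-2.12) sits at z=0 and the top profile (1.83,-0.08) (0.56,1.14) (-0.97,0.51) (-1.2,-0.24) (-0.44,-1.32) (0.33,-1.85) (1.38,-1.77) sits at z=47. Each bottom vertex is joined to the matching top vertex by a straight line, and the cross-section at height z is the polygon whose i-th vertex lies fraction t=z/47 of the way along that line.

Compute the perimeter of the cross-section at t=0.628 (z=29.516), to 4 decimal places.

Perimeter at t=0.628: 13.6101

Cross-section at t=0.628: each vertex is (1-t)·p0[i] + t·p1[i].
  v1: (1-0.628)·(3.08,0.88) + 0.628·(1.83,-0.08) = (2.2950,0.2771)
  v2: (1-0.628)·(0.57,4.45) + 0.628·(0.56,1.14) = (0.5637,2.3713)
  v3: (1-0.628)·(-3.07,2.34) + 0.628·(-0.97,0.51) = (-1.7512,1.1908)
  v4: (1-0.628)·(-4.31,0.73) + 0.628·(-1.2,-0.24) = (-2.3569,0.1208)
  v5: (1-0.628)·(-1.8,-1.86) + 0.628·(-0.44,-1.32) = (-0.9459,-1.5209)
  v6: (1-0.628)·(-0.05,-2.43) + 0.628·(0.33,-1.85) = (0.1886,-2.0658)
  v7: (1-0.628)·(1.71,-2.12) + 0.628·(1.38,-1.77) = (1.5028,-1.9002)
Perimeter = Σ |v_{i+1} − v_i|:
  edge 1→2: √(-1.7313² + 2.0942²) = 2.7172 (running 2.7172)
  edge 2→3: √(-2.3149² + -1.1806²) = 2.5986 (running 5.3157)
  edge 3→4: √(-0.6057² + -1.0699²) = 1.2295 (running 6.5452)
  edge 4→5: √(1.4110² + -1.6417²) = 2.1648 (running 8.7100)
  edge 5→6: √(1.1346² + -0.5449²) = 1.2586 (running 9.9686)
  edge 6→7: √(1.3141² + 0.1656²) = 1.3245 (running 11.2931)
  edge 7→1: √(0.7922² + 2.1773²) = 2.3170 (running 13.6101)
Perimeter = 13.6101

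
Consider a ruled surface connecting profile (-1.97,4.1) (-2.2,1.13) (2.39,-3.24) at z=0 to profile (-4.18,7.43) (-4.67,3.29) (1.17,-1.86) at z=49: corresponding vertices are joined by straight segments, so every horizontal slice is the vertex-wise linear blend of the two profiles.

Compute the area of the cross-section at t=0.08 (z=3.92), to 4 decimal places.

Area at t=0.08: 7.7400

Cross-section at t=0.08: each vertex is (1-t)·p0[i] + t·p1[i].
  v1: (1-0.08)·(-1.97,4.1) + 0.08·(-4.18,7.43) = (-2.1468,4.3664)
  v2: (1-0.08)·(-2.2,1.13) + 0.08·(-4.67,3.29) = (-2.3976,1.3028)
  v3: (1-0.08)·(2.39,-3.24) + 0.08·(1.17,-1.86) = (2.2924,-3.1296)
Shoelace sum Σ(x_i·y_{i+1} − x_{i+1}·y_i):
  i=1: -2.1468·1.3028 − -2.3976·4.3664 = +7.6720 (running +7.6720)
  i=2: -2.3976·-3.1296 − 2.2924·1.3028 = +4.5170 (running +12.1890)
  i=3: 2.2924·4.3664 − -2.1468·-3.1296 = +3.2909 (running +15.4799)
Area = |Σ|/2 = |15.4799|/2 = 7.7400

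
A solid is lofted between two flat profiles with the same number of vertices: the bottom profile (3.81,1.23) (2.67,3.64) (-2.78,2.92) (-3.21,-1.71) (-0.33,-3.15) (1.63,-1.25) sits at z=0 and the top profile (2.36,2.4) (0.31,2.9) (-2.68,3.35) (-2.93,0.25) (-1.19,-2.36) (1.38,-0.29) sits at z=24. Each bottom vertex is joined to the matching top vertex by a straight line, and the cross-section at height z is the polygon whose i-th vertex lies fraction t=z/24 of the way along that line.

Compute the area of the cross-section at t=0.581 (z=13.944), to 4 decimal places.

Area at t=0.581: 24.1502

Cross-section at t=0.581: each vertex is (1-t)·p0[i] + t·p1[i].
  v1: (1-0.581)·(3.81,1.23) + 0.581·(2.36,2.4) = (2.9676,1.9098)
  v2: (1-0.581)·(2.67,3.64) + 0.581·(0.31,2.9) = (1.2988,3.2101)
  v3: (1-0.581)·(-2.78,2.92) + 0.581·(-2.68,3.35) = (-2.7219,3.1698)
  v4: (1-0.581)·(-3.21,-1.71) + 0.581·(-2.93,0.25) = (-3.0473,-0.5712)
  v5: (1-0.581)·(-0.33,-3.15) + 0.581·(-1.19,-2.36) = (-0.8297,-2.6910)
  v6: (1-0.581)·(1.63,-1.25) + 0.581·(1.38,-0.29) = (1.4848,-0.6922)
Shoelace sum Σ(x_i·y_{i+1} − x_{i+1}·y_i):
  i=1: 2.9676·3.2101 − 1.2988·1.9098 = +7.0455 (running +7.0455)
  i=2: 1.2988·3.1698 − -2.7219·3.2101 = +12.8546 (running +19.9001)
  i=3: -2.7219·-0.5712 − -3.0473·3.1698 = +11.2143 (running +31.1144)
  i=4: -3.0473·-2.6910 − -0.8297·-0.5712 = +7.7264 (running +38.8409)
  i=5: -0.8297·-0.6922 − 1.4848·-2.6910 = +4.5698 (running +43.4107)
  i=6: 1.4848·1.9098 − 2.9676·-0.6922 = +4.8898 (running +48.3005)
Area = |Σ|/2 = |48.3005|/2 = 24.1502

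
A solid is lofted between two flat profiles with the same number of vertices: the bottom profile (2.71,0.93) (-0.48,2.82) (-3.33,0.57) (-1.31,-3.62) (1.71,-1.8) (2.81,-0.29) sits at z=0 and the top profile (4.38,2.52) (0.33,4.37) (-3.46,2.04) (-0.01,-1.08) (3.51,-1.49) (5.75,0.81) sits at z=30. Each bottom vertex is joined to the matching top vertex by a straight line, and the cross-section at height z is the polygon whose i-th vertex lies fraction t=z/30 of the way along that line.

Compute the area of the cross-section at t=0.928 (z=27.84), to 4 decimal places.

Cross-section at t=0.928: each vertex is (1-t)·p0[i] + t·p1[i].
  v1: (1-0.928)·(2.71,0.93) + 0.928·(4.38,2.52) = (4.2598,2.4055)
  v2: (1-0.928)·(-0.48,2.82) + 0.928·(0.33,4.37) = (0.2717,4.2584)
  v3: (1-0.928)·(-3.33,0.57) + 0.928·(-3.46,2.04) = (-3.4506,1.9342)
  v4: (1-0.928)·(-1.31,-3.62) + 0.928·(-0.01,-1.08) = (-0.1036,-1.2629)
  v5: (1-0.928)·(1.71,-1.8) + 0.928·(3.51,-1.49) = (3.3804,-1.5123)
  v6: (1-0.928)·(2.81,-0.29) + 0.928·(5.75,0.81) = (5.5383,0.7308)
Shoelace sum Σ(x_i·y_{i+1} − x_{i+1}·y_i):
  i=1: 4.2598·4.2584 − 0.2717·2.4055 = +17.4862 (running +17.4862)
  i=2: 0.2717·1.9342 − -3.4506·4.2584 = +15.2197 (running +32.7059)
  i=3: -3.4506·-1.2629 − -0.1036·1.9342 = +4.5581 (running +37.2640)
  i=4: -0.1036·-1.5123 − 3.3804·-1.2629 = +4.4257 (running +41.6897)
  i=5: 3.3804·0.7308 − 5.5383·-1.5123 = +10.8461 (running +52.5359)
  i=6: 5.5383·2.4055 − 4.2598·0.7308 = +10.2095 (running +62.7454)
Area = |Σ|/2 = |62.7454|/2 = 31.3727

Area at t=0.928: 31.3727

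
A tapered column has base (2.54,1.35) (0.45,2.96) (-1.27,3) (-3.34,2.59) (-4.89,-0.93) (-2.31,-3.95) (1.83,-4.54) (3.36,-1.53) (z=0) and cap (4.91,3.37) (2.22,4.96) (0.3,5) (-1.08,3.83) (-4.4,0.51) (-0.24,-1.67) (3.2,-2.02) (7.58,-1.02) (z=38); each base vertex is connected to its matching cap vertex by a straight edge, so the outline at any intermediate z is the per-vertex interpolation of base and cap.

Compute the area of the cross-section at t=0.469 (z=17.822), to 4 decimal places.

Area at t=0.469: 48.7409

Cross-section at t=0.469: each vertex is (1-t)·p0[i] + t·p1[i].
  v1: (1-0.469)·(2.54,1.35) + 0.469·(4.91,3.37) = (3.6515,2.2974)
  v2: (1-0.469)·(0.45,2.96) + 0.469·(2.22,4.96) = (1.2801,3.8980)
  v3: (1-0.469)·(-1.27,3) + 0.469·(0.3,5) = (-0.5337,3.9380)
  v4: (1-0.469)·(-3.34,2.59) + 0.469·(-1.08,3.83) = (-2.2801,3.1716)
  v5: (1-0.469)·(-4.89,-0.93) + 0.469·(-4.4,0.51) = (-4.6602,-0.2546)
  v6: (1-0.469)·(-2.31,-3.95) + 0.469·(-0.24,-1.67) = (-1.3392,-2.8807)
  v7: (1-0.469)·(1.83,-4.54) + 0.469·(3.2,-2.02) = (2.4725,-3.3581)
  v8: (1-0.469)·(3.36,-1.53) + 0.469·(7.58,-1.02) = (5.3392,-1.2908)
Shoelace sum Σ(x_i·y_{i+1} − x_{i+1}·y_i):
  i=1: 3.6515·3.8980 − 1.2801·2.2974 = +11.2927 (running +11.2927)
  i=2: 1.2801·3.9380 − -0.5337·3.8980 = +7.1214 (running +18.4141)
  i=3: -0.5337·3.1716 − -2.2801·3.9380 = +7.2863 (running +25.7004)
  i=4: -2.2801·-0.2546 − -4.6602·3.1716 = +15.3607 (running +41.0611)
  i=5: -4.6602·-2.8807 − -1.3392·-0.2546 = +13.0835 (running +54.1446)
  i=6: -1.3392·-3.3581 − 2.4725·-2.8807 = +11.6197 (running +65.7643)
  i=7: 2.4725·-1.2908 − 5.3392·-3.3581 = +14.7380 (running +80.5023)
  i=8: 5.3392·2.2974 − 3.6515·-1.2908 = +16.9796 (running +97.4819)
Area = |Σ|/2 = |97.4819|/2 = 48.7409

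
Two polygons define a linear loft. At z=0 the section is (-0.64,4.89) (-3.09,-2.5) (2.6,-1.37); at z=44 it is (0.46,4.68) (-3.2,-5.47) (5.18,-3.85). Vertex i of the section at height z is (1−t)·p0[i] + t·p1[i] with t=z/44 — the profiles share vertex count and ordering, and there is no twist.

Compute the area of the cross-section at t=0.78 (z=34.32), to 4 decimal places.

Area at t=0.78: 34.5946

Cross-section at t=0.78: each vertex is (1-t)·p0[i] + t·p1[i].
  v1: (1-0.78)·(-0.64,4.89) + 0.78·(0.46,4.68) = (0.2180,4.7262)
  v2: (1-0.78)·(-3.09,-2.5) + 0.78·(-3.2,-5.47) = (-3.1758,-4.8166)
  v3: (1-0.78)·(2.6,-1.37) + 0.78·(5.18,-3.85) = (4.6124,-3.3044)
Shoelace sum Σ(x_i·y_{i+1} − x_{i+1}·y_i):
  i=1: 0.2180·-4.8166 − -3.1758·4.7262 = +13.9594 (running +13.9594)
  i=2: -3.1758·-3.3044 − 4.6124·-4.8166 = +32.7102 (running +46.6696)
  i=3: 4.6124·4.7262 − 0.2180·-3.3044 = +22.5195 (running +69.1891)
Area = |Σ|/2 = |69.1891|/2 = 34.5946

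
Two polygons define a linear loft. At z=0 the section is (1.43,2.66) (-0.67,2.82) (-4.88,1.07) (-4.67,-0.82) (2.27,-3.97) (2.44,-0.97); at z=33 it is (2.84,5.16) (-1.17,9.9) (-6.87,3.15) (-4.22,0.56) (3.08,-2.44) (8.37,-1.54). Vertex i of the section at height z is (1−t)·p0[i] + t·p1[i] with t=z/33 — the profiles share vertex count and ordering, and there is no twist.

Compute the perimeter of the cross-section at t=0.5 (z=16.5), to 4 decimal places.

Cross-section at t=0.5: each vertex is (1-t)·p0[i] + t·p1[i].
  v1: (1-0.5)·(1.43,2.66) + 0.5·(2.84,5.16) = (2.1350,3.9100)
  v2: (1-0.5)·(-0.67,2.82) + 0.5·(-1.17,9.9) = (-0.9200,6.3600)
  v3: (1-0.5)·(-4.88,1.07) + 0.5·(-6.87,3.15) = (-5.8750,2.1100)
  v4: (1-0.5)·(-4.67,-0.82) + 0.5·(-4.22,0.56) = (-4.4450,-0.1300)
  v5: (1-0.5)·(2.27,-3.97) + 0.5·(3.08,-2.44) = (2.6750,-3.2050)
  v6: (1-0.5)·(2.44,-0.97) + 0.5·(8.37,-1.54) = (5.4050,-1.2550)
Perimeter = Σ |v_{i+1} − v_i|:
  edge 1→2: √(-3.0550² + 2.4500²) = 3.9161 (running 3.9161)
  edge 2→3: √(-4.9550² + -4.2500²) = 6.5280 (running 10.4440)
  edge 3→4: √(1.4300² + -2.2400²) = 2.6575 (running 13.1016)
  edge 4→5: √(7.1200² + -3.0750²) = 7.7556 (running 20.8572)
  edge 5→6: √(2.7300² + 1.9500²) = 3.3549 (running 24.2121)
  edge 6→1: √(-3.2700² + 5.1650²) = 6.1131 (running 30.3252)
Perimeter = 30.3252

Perimeter at t=0.5: 30.3252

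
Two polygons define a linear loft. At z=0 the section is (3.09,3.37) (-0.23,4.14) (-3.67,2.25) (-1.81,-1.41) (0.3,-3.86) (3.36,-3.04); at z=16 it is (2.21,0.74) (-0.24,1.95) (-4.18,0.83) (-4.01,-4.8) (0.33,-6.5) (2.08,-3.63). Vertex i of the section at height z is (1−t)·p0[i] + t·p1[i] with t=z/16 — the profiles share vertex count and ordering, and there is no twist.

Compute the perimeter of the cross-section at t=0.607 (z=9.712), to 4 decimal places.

Perimeter at t=0.607: 24.1431

Cross-section at t=0.607: each vertex is (1-t)·p0[i] + t·p1[i].
  v1: (1-0.607)·(3.09,3.37) + 0.607·(2.21,0.74) = (2.5558,1.7736)
  v2: (1-0.607)·(-0.23,4.14) + 0.607·(-0.24,1.95) = (-0.2361,2.8107)
  v3: (1-0.607)·(-3.67,2.25) + 0.607·(-4.18,0.83) = (-3.9796,1.3881)
  v4: (1-0.607)·(-1.81,-1.41) + 0.607·(-4.01,-4.8) = (-3.1454,-3.4677)
  v5: (1-0.607)·(0.3,-3.86) + 0.607·(0.33,-6.5) = (0.3182,-5.4625)
  v6: (1-0.607)·(3.36,-3.04) + 0.607·(2.08,-3.63) = (2.5830,-3.3981)
Perimeter = Σ |v_{i+1} − v_i|:
  edge 1→2: √(-2.7919² + 1.0371²) = 2.9783 (running 2.9783)
  edge 2→3: √(-3.7435² + -1.4226²) = 4.0047 (running 6.9830)
  edge 3→4: √(0.8342² + -4.8558²) = 4.9269 (running 11.9099)
  edge 4→5: √(3.4636² + -1.9948²) = 3.9970 (running 15.9069)
  edge 5→6: √(2.2648² + 2.0644²) = 3.0645 (running 18.9713)
  edge 6→1: √(-0.0272² + 5.1717²) = 5.1718 (running 24.1431)
Perimeter = 24.1431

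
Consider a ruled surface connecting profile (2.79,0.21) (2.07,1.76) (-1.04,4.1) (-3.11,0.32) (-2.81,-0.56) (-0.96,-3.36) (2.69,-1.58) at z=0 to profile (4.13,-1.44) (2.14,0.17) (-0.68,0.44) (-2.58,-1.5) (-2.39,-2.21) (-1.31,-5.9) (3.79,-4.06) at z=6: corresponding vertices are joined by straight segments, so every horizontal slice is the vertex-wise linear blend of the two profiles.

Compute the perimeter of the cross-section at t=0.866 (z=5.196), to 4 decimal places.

Cross-section at t=0.866: each vertex is (1-t)·p0[i] + t·p1[i].
  v1: (1-0.866)·(2.79,0.21) + 0.866·(4.13,-1.44) = (3.9504,-1.2189)
  v2: (1-0.866)·(2.07,1.76) + 0.866·(2.14,0.17) = (2.1306,0.3831)
  v3: (1-0.866)·(-1.04,4.1) + 0.866·(-0.68,0.44) = (-0.7282,0.9304)
  v4: (1-0.866)·(-3.11,0.32) + 0.866·(-2.58,-1.5) = (-2.6510,-1.2561)
  v5: (1-0.866)·(-2.81,-0.56) + 0.866·(-2.39,-2.21) = (-2.4463,-1.9889)
  v6: (1-0.866)·(-0.96,-3.36) + 0.866·(-1.31,-5.9) = (-1.2631,-5.5596)
  v7: (1-0.866)·(2.69,-1.58) + 0.866·(3.79,-4.06) = (3.6426,-3.7277)
Perimeter = Σ |v_{i+1} − v_i|:
  edge 1→2: √(-1.8198² + 1.6020²) = 2.4245 (running 2.4245)
  edge 2→3: √(-2.8589² + 0.5474²) = 2.9108 (running 5.3353)
  edge 3→4: √(-1.9228² + -2.1866²) = 2.9117 (running 8.2470)
  edge 4→5: √(0.2047² + -0.7328²) = 0.7608 (running 9.0078)
  edge 5→6: √(1.1832² + -3.5707²) = 3.7617 (running 12.7695)
  edge 6→7: √(4.9057² + 1.8320²) = 5.2366 (running 18.0061)
  edge 7→1: √(0.3078² + 2.5088²) = 2.5276 (running 20.5337)
Perimeter = 20.5337

Perimeter at t=0.866: 20.5337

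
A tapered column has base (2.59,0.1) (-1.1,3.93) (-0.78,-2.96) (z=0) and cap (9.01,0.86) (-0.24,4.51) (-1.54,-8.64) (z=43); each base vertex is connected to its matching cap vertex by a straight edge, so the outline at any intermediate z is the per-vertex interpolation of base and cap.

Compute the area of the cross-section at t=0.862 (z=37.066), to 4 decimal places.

Area at t=0.862: 54.0877

Cross-section at t=0.862: each vertex is (1-t)·p0[i] + t·p1[i].
  v1: (1-0.862)·(2.59,0.1) + 0.862·(9.01,0.86) = (8.1240,0.7551)
  v2: (1-0.862)·(-1.1,3.93) + 0.862·(-0.24,4.51) = (-0.3587,4.4300)
  v3: (1-0.862)·(-0.78,-2.96) + 0.862·(-1.54,-8.64) = (-1.4351,-7.8562)
Shoelace sum Σ(x_i·y_{i+1} − x_{i+1}·y_i):
  i=1: 8.1240·4.4300 − -0.3587·0.7551 = +36.2600 (running +36.2600)
  i=2: -0.3587·-7.8562 − -1.4351·4.4300 = +9.1754 (running +45.4354)
  i=3: -1.4351·0.7551 − 8.1240·-7.8562 = +62.7401 (running +108.1755)
Area = |Σ|/2 = |108.1755|/2 = 54.0877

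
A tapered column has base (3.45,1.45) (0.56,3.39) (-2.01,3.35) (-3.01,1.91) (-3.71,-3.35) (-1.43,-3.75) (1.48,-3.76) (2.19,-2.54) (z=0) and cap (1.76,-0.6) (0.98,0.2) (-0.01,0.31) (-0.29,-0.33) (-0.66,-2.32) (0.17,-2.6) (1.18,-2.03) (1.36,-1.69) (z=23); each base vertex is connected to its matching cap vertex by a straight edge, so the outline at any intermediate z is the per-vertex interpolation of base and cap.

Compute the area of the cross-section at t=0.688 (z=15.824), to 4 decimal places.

Cross-section at t=0.688: each vertex is (1-t)·p0[i] + t·p1[i].
  v1: (1-0.688)·(3.45,1.45) + 0.688·(1.76,-0.6) = (2.2873,0.0396)
  v2: (1-0.688)·(0.56,3.39) + 0.688·(0.98,0.2) = (0.8490,1.1953)
  v3: (1-0.688)·(-2.01,3.35) + 0.688·(-0.01,0.31) = (-0.6340,1.2585)
  v4: (1-0.688)·(-3.01,1.91) + 0.688·(-0.29,-0.33) = (-1.1386,0.3689)
  v5: (1-0.688)·(-3.71,-3.35) + 0.688·(-0.66,-2.32) = (-1.6116,-2.6414)
  v6: (1-0.688)·(-1.43,-3.75) + 0.688·(0.17,-2.6) = (-0.3292,-2.9588)
  v7: (1-0.688)·(1.48,-3.76) + 0.688·(1.18,-2.03) = (1.2736,-2.5698)
  v8: (1-0.688)·(2.19,-2.54) + 0.688·(1.36,-1.69) = (1.6190,-1.9552)
Shoelace sum Σ(x_i·y_{i+1} − x_{i+1}·y_i):
  i=1: 2.2873·1.1953 − 0.8490·0.0396 = +2.7003 (running +2.7003)
  i=2: 0.8490·1.2585 − -0.6340·1.1953 = +1.8262 (running +4.5265)
  i=3: -0.6340·0.3689 − -1.1386·1.2585 = +1.1991 (running +5.7256)
  i=4: -1.1386·-2.6414 − -1.6116·0.3689 = +3.6020 (running +9.3277)
  i=5: -1.6116·-2.9588 − -0.3292·-2.6414 = +3.8989 (running +13.2265)
  i=6: -0.3292·-2.5698 − 1.2736·-2.9588 = +4.6143 (running +17.8408)
  i=7: 1.2736·-1.9552 − 1.6190·-2.5698 = +1.6702 (running +19.5110)
  i=8: 1.6190·0.0396 − 2.2873·-1.9552 = +4.5362 (running +24.0472)
Area = |Σ|/2 = |24.0472|/2 = 12.0236

Area at t=0.688: 12.0236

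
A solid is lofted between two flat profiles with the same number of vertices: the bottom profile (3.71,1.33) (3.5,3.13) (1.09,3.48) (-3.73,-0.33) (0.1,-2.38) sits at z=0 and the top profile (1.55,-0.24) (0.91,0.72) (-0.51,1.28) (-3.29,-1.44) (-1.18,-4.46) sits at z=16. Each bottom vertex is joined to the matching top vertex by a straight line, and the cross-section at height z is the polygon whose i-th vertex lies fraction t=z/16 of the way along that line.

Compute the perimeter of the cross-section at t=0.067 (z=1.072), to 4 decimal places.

Perimeter at t=0.067: 19.5583

Cross-section at t=0.067: each vertex is (1-t)·p0[i] + t·p1[i].
  v1: (1-0.067)·(3.71,1.33) + 0.067·(1.55,-0.24) = (3.5653,1.2248)
  v2: (1-0.067)·(3.5,3.13) + 0.067·(0.91,0.72) = (3.3265,2.9685)
  v3: (1-0.067)·(1.09,3.48) + 0.067·(-0.51,1.28) = (0.9828,3.3326)
  v4: (1-0.067)·(-3.73,-0.33) + 0.067·(-3.29,-1.44) = (-3.7005,-0.4044)
  v5: (1-0.067)·(0.1,-2.38) + 0.067·(-1.18,-4.46) = (0.0142,-2.5194)
Perimeter = Σ |v_{i+1} − v_i|:
  edge 1→2: √(-0.2388² + 1.7437²) = 1.7600 (running 1.7600)
  edge 2→3: √(-2.3437² + 0.3641²) = 2.3718 (running 4.1318)
  edge 3→4: √(-4.6833² + -3.7370²) = 5.9915 (running 10.1233)
  edge 4→5: √(3.7148² + -2.1150²) = 4.2746 (running 14.3980)
  edge 5→1: √(3.5510² + 3.7442²) = 5.1603 (running 19.5583)
Perimeter = 19.5583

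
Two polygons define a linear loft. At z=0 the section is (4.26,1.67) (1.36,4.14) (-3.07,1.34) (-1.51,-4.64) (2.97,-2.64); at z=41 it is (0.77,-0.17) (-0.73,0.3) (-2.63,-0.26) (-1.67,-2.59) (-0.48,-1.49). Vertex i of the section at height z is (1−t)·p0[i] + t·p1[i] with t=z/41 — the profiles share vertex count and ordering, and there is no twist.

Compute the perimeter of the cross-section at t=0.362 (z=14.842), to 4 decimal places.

Perimeter at t=0.362: 19.0099

Cross-section at t=0.362: each vertex is (1-t)·p0[i] + t·p1[i].
  v1: (1-0.362)·(4.26,1.67) + 0.362·(0.77,-0.17) = (2.9966,1.0039)
  v2: (1-0.362)·(1.36,4.14) + 0.362·(-0.73,0.3) = (0.6034,2.7499)
  v3: (1-0.362)·(-3.07,1.34) + 0.362·(-2.63,-0.26) = (-2.9107,0.7608)
  v4: (1-0.362)·(-1.51,-4.64) + 0.362·(-1.67,-2.59) = (-1.5679,-3.8979)
  v5: (1-0.362)·(2.97,-2.64) + 0.362·(-0.48,-1.49) = (1.7211,-2.2237)
Perimeter = Σ |v_{i+1} − v_i|:
  edge 1→2: √(-2.3932² + 1.7460²) = 2.9624 (running 2.9624)
  edge 2→3: √(-3.5141² + -1.9891²) = 4.0380 (running 7.0005)
  edge 3→4: √(1.3428² + -4.6587²) = 4.8484 (running 11.8488)
  edge 4→5: √(3.2890² + 1.6742²) = 3.6906 (running 15.5394)
  edge 5→1: √(1.2755² + 3.2276²) = 3.4705 (running 19.0099)
Perimeter = 19.0099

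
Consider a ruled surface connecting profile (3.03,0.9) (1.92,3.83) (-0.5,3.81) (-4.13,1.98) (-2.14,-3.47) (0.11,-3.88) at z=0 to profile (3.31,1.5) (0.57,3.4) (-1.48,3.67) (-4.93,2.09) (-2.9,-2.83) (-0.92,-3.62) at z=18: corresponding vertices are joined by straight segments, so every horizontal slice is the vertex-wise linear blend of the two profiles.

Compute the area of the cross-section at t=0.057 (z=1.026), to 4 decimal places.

Area at t=0.057: 36.4368

Cross-section at t=0.057: each vertex is (1-t)·p0[i] + t·p1[i].
  v1: (1-0.057)·(3.03,0.9) + 0.057·(3.31,1.5) = (3.0460,0.9342)
  v2: (1-0.057)·(1.92,3.83) + 0.057·(0.57,3.4) = (1.8430,3.8055)
  v3: (1-0.057)·(-0.5,3.81) + 0.057·(-1.48,3.67) = (-0.5559,3.8020)
  v4: (1-0.057)·(-4.13,1.98) + 0.057·(-4.93,2.09) = (-4.1756,1.9863)
  v5: (1-0.057)·(-2.14,-3.47) + 0.057·(-2.9,-2.83) = (-2.1833,-3.4335)
  v6: (1-0.057)·(0.11,-3.88) + 0.057·(-0.92,-3.62) = (0.0513,-3.8652)
Shoelace sum Σ(x_i·y_{i+1} − x_{i+1}·y_i):
  i=1: 3.0460·3.8055 − 1.8430·0.9342 = +9.8696 (running +9.8696)
  i=2: 1.8430·3.8020 − -0.5559·3.8055 = +9.1226 (running +18.9922)
  i=3: -0.5559·1.9863 − -4.1756·3.8020 = +14.7716 (running +33.7639)
  i=4: -4.1756·-3.4335 − -2.1833·1.9863 = +18.6737 (running +52.4375)
  i=5: -2.1833·-3.8652 − 0.0513·-3.4335 = +8.6150 (running +61.0526)
  i=6: 0.0513·0.9342 − 3.0460·-3.8652 = +11.8211 (running +72.8737)
Area = |Σ|/2 = |72.8737|/2 = 36.4368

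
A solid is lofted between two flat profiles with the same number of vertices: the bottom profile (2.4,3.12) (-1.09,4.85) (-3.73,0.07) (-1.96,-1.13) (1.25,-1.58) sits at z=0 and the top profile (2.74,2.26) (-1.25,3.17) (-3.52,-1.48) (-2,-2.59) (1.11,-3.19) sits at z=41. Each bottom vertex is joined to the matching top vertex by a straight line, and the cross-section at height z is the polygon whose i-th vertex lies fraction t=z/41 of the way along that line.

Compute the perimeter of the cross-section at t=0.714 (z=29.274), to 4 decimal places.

Perimeter at t=0.714: 19.8556

Cross-section at t=0.714: each vertex is (1-t)·p0[i] + t·p1[i].
  v1: (1-0.714)·(2.4,3.12) + 0.714·(2.74,2.26) = (2.6428,2.5060)
  v2: (1-0.714)·(-1.09,4.85) + 0.714·(-1.25,3.17) = (-1.2042,3.6505)
  v3: (1-0.714)·(-3.73,0.07) + 0.714·(-3.52,-1.48) = (-3.5801,-1.0367)
  v4: (1-0.714)·(-1.96,-1.13) + 0.714·(-2,-2.59) = (-1.9886,-2.1724)
  v5: (1-0.714)·(1.25,-1.58) + 0.714·(1.11,-3.19) = (1.1500,-2.7295)
Perimeter = Σ |v_{i+1} − v_i|:
  edge 1→2: √(-3.8470² + 1.1445²) = 4.0136 (running 4.0136)
  edge 2→3: √(-2.3758² + -4.6872²) = 5.2549 (running 9.2686)
  edge 3→4: √(1.5915² + -1.1357²) = 1.9552 (running 11.2238)
  edge 4→5: √(3.1386² + -0.5571²) = 3.1877 (running 14.4114)
  edge 5→1: √(1.4927² + 5.2355²) = 5.4441 (running 19.8556)
Perimeter = 19.8556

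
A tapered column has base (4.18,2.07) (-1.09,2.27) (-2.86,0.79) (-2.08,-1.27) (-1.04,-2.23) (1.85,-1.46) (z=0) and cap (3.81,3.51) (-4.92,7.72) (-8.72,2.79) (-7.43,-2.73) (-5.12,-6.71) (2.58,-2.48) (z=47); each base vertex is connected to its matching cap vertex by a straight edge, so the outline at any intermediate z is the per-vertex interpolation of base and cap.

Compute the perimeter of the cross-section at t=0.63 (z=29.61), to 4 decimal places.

Perimeter at t=0.63: 32.4266

Cross-section at t=0.63: each vertex is (1-t)·p0[i] + t·p1[i].
  v1: (1-0.63)·(4.18,2.07) + 0.63·(3.81,3.51) = (3.9469,2.9772)
  v2: (1-0.63)·(-1.09,2.27) + 0.63·(-4.92,7.72) = (-3.5029,5.7035)
  v3: (1-0.63)·(-2.86,0.79) + 0.63·(-8.72,2.79) = (-6.5518,2.0500)
  v4: (1-0.63)·(-2.08,-1.27) + 0.63·(-7.43,-2.73) = (-5.4505,-2.1898)
  v5: (1-0.63)·(-1.04,-2.23) + 0.63·(-5.12,-6.71) = (-3.6104,-5.0524)
  v6: (1-0.63)·(1.85,-1.46) + 0.63·(2.58,-2.48) = (2.3099,-2.1026)
Perimeter = Σ |v_{i+1} − v_i|:
  edge 1→2: √(-7.4498² + 2.7263²) = 7.9330 (running 7.9330)
  edge 2→3: √(-3.0489² + -3.6535²) = 4.7586 (running 12.6915)
  edge 3→4: √(1.1013² + -4.2398²) = 4.3805 (running 17.0720)
  edge 4→5: √(1.8401² + -2.8626²) = 3.4030 (running 20.4750)
  edge 5→6: √(5.9203² + 2.9498²) = 6.6145 (running 27.0895)
  edge 6→1: √(1.6370² + 5.0798²) = 5.3371 (running 32.4266)
Perimeter = 32.4266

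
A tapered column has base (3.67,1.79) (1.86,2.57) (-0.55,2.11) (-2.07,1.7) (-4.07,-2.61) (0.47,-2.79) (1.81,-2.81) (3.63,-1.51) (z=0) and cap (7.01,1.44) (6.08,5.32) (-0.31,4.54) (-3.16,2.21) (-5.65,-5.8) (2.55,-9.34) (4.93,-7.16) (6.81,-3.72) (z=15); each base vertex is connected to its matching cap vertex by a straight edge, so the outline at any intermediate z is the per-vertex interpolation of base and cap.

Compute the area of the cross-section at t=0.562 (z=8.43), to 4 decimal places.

Area at t=0.562: 79.4823

Cross-section at t=0.562: each vertex is (1-t)·p0[i] + t·p1[i].
  v1: (1-0.562)·(3.67,1.79) + 0.562·(7.01,1.44) = (5.5471,1.5933)
  v2: (1-0.562)·(1.86,2.57) + 0.562·(6.08,5.32) = (4.2316,4.1155)
  v3: (1-0.562)·(-0.55,2.11) + 0.562·(-0.31,4.54) = (-0.4151,3.4757)
  v4: (1-0.562)·(-2.07,1.7) + 0.562·(-3.16,2.21) = (-2.6826,1.9866)
  v5: (1-0.562)·(-4.07,-2.61) + 0.562·(-5.65,-5.8) = (-4.9580,-4.4028)
  v6: (1-0.562)·(0.47,-2.79) + 0.562·(2.55,-9.34) = (1.6390,-6.4711)
  v7: (1-0.562)·(1.81,-2.81) + 0.562·(4.93,-7.16) = (3.5634,-5.2547)
  v8: (1-0.562)·(3.63,-1.51) + 0.562·(6.81,-3.72) = (5.4172,-2.7520)
Shoelace sum Σ(x_i·y_{i+1} − x_{i+1}·y_i):
  i=1: 5.5471·4.1155 − 4.2316·1.5933 = +16.0867 (running +16.0867)
  i=2: 4.2316·3.4757 − -0.4151·4.1155 = +16.4162 (running +32.5029)
  i=3: -0.4151·1.9866 − -2.6826·3.4757 = +8.4991 (running +41.0020)
  i=4: -2.6826·-4.4028 − -4.9580·1.9866 = +21.6604 (running +62.6623)
  i=5: -4.9580·-6.4711 − 1.6390·-4.4028 = +39.2994 (running +101.9618)
  i=6: 1.6390·-5.2547 − 3.5634·-6.4711 = +14.4471 (running +116.4089)
  i=7: 3.5634·-2.7520 − 5.4172·-5.2547 = +18.6589 (running +135.0678)
  i=8: 5.4172·1.5933 − 5.5471·-2.7520 = +23.8968 (running +158.9646)
Area = |Σ|/2 = |158.9646|/2 = 79.4823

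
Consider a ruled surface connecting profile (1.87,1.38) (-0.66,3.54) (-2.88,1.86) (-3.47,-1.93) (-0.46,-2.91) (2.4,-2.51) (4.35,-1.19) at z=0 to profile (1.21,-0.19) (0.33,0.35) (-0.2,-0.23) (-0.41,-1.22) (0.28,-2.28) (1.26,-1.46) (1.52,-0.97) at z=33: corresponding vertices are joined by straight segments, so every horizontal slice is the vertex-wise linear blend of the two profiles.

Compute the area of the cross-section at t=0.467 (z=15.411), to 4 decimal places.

Cross-section at t=0.467: each vertex is (1-t)·p0[i] + t·p1[i].
  v1: (1-0.467)·(1.87,1.38) + 0.467·(1.21,-0.19) = (1.5618,0.6468)
  v2: (1-0.467)·(-0.66,3.54) + 0.467·(0.33,0.35) = (-0.1977,2.0503)
  v3: (1-0.467)·(-2.88,1.86) + 0.467·(-0.2,-0.23) = (-1.6284,0.8840)
  v4: (1-0.467)·(-3.47,-1.93) + 0.467·(-0.41,-1.22) = (-2.0410,-1.5984)
  v5: (1-0.467)·(-0.46,-2.91) + 0.467·(0.28,-2.28) = (-0.1144,-2.6158)
  v6: (1-0.467)·(2.4,-2.51) + 0.467·(1.26,-1.46) = (1.8676,-2.0196)
  v7: (1-0.467)·(4.35,-1.19) + 0.467·(1.52,-0.97) = (3.0284,-1.0873)
Shoelace sum Σ(x_i·y_{i+1} − x_{i+1}·y_i):
  i=1: 1.5618·2.0503 − -0.1977·0.6468 = +3.3299 (running +3.3299)
  i=2: -0.1977·0.8840 − -1.6284·2.0503 = +3.1640 (running +6.4939)
  i=3: -1.6284·-1.5984 − -2.0410·0.8840 = +4.4071 (running +10.9010)
  i=4: -2.0410·-2.6158 − -0.1144·-1.5984 = +5.1559 (running +16.0569)
  i=5: -0.1144·-2.0196 − 1.8676·-2.6158 = +5.1164 (running +21.1733)
  i=6: 1.8676·-1.0873 − 3.0284·-2.0196 = +4.0857 (running +25.2590)
  i=7: 3.0284·0.6468 − 1.5618·-1.0873 = +3.6569 (running +28.9159)
Area = |Σ|/2 = |28.9159|/2 = 14.4579

Area at t=0.467: 14.4579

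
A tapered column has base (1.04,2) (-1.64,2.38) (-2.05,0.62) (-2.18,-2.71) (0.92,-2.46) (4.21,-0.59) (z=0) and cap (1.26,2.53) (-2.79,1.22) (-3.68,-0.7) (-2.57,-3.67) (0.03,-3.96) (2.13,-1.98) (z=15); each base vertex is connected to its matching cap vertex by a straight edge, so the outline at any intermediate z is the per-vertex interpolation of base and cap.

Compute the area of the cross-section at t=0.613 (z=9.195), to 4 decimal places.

Area at t=0.613: 24.9259

Cross-section at t=0.613: each vertex is (1-t)·p0[i] + t·p1[i].
  v1: (1-0.613)·(1.04,2) + 0.613·(1.26,2.53) = (1.1749,2.3249)
  v2: (1-0.613)·(-1.64,2.38) + 0.613·(-2.79,1.22) = (-2.3449,1.6689)
  v3: (1-0.613)·(-2.05,0.62) + 0.613·(-3.68,-0.7) = (-3.0492,-0.1892)
  v4: (1-0.613)·(-2.18,-2.71) + 0.613·(-2.57,-3.67) = (-2.4191,-3.2985)
  v5: (1-0.613)·(0.92,-2.46) + 0.613·(0.03,-3.96) = (0.3744,-3.3795)
  v6: (1-0.613)·(4.21,-0.59) + 0.613·(2.13,-1.98) = (2.9350,-1.4421)
Shoelace sum Σ(x_i·y_{i+1} − x_{i+1}·y_i):
  i=1: 1.1749·1.6689 − -2.3449·2.3249 = +7.4125 (running +7.4125)
  i=2: -2.3449·-0.1892 − -3.0492·1.6689 = +5.5324 (running +12.9449)
  i=3: -3.0492·-3.2985 − -2.4191·-0.1892 = +9.6001 (running +22.5450)
  i=4: -2.4191·-3.3795 − 0.3744·-3.2985 = +9.4103 (running +31.9553)
  i=5: 0.3744·-1.4421 − 2.9350·-3.3795 = +9.3787 (running +41.3341)
  i=6: 2.9350·2.3249 − 1.1749·-1.4421 = +8.5177 (running +49.8518)
Area = |Σ|/2 = |49.8518|/2 = 24.9259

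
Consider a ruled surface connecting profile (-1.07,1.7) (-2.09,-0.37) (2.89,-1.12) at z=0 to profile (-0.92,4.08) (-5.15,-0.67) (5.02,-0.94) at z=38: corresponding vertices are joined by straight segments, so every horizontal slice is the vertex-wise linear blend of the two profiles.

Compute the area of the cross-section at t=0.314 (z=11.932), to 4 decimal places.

Area at t=0.314: 10.2297

Cross-section at t=0.314: each vertex is (1-t)·p0[i] + t·p1[i].
  v1: (1-0.314)·(-1.07,1.7) + 0.314·(-0.92,4.08) = (-1.0229,2.4473)
  v2: (1-0.314)·(-2.09,-0.37) + 0.314·(-5.15,-0.67) = (-3.0508,-0.4642)
  v3: (1-0.314)·(2.89,-1.12) + 0.314·(5.02,-0.94) = (3.5588,-1.0635)
Shoelace sum Σ(x_i·y_{i+1} − x_{i+1}·y_i):
  i=1: -1.0229·-0.4642 − -3.0508·2.4473 = +7.9412 (running +7.9412)
  i=2: -3.0508·-1.0635 − 3.5588·-0.4642 = +4.8965 (running +12.8377)
  i=3: 3.5588·2.4473 − -1.0229·-1.0635 = +7.6217 (running +20.4595)
Area = |Σ|/2 = |20.4595|/2 = 10.2297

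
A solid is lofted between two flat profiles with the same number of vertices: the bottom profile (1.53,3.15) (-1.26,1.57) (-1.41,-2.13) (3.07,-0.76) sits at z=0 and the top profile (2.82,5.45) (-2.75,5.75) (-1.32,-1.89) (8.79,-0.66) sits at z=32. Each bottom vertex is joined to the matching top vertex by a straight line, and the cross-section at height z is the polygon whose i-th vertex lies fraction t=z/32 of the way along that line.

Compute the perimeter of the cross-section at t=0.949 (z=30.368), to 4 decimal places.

Cross-section at t=0.949: each vertex is (1-t)·p0[i] + t·p1[i].
  v1: (1-0.949)·(1.53,3.15) + 0.949·(2.82,5.45) = (2.7542,5.3327)
  v2: (1-0.949)·(-1.26,1.57) + 0.949·(-2.75,5.75) = (-2.6740,5.5368)
  v3: (1-0.949)·(-1.41,-2.13) + 0.949·(-1.32,-1.89) = (-1.3246,-1.9022)
  v4: (1-0.949)·(3.07,-0.76) + 0.949·(8.79,-0.66) = (8.4983,-0.6651)
Perimeter = Σ |v_{i+1} − v_i|:
  edge 1→2: √(-5.4282² + 0.2041²) = 5.4321 (running 5.4321)
  edge 2→3: √(1.3494² + -7.4391²) = 7.5605 (running 12.9925)
  edge 3→4: √(9.8229² + 1.2371²) = 9.9005 (running 22.8930)
  edge 4→1: √(-5.7441² + 5.9978²) = 8.3047 (running 31.1977)
Perimeter = 31.1977

Perimeter at t=0.949: 31.1977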